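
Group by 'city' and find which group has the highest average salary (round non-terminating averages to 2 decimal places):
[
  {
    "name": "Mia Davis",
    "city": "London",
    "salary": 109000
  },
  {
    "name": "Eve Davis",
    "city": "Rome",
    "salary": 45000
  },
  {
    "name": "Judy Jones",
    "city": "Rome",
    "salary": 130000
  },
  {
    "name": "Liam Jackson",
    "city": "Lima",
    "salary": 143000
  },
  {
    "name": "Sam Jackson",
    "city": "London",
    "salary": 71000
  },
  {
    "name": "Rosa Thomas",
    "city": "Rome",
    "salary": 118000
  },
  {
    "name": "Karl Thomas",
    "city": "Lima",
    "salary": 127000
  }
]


Group by: city

Groups:
  Lima: 2 people, avg salary = 270000/2 = $135000
  London: 2 people, avg salary = 180000/2 = $90000
  Rome: 3 people, avg salary = 293000/3 ≈ $97666.67

Highest average salary: Lima ($135000)

Lima ($135000)


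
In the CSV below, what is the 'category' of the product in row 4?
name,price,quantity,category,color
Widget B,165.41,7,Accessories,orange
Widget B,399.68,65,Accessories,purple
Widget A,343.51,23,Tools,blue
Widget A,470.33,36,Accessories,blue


Query: Row 4 ('Widget A'), column 'category'
Value: Accessories

Accessories


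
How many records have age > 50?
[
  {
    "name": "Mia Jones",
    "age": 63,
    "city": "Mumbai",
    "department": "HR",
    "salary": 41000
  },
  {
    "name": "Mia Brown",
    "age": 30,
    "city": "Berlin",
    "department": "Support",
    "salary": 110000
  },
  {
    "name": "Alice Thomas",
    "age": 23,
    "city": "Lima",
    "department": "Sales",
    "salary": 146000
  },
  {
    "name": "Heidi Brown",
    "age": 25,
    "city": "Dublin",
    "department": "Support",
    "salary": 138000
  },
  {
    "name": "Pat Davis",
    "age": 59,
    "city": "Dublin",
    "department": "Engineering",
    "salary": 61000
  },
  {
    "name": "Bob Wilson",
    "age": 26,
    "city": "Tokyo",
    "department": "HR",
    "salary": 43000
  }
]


Data: 6 records
Condition: age > 50

Checking each record:
  Mia Jones: 63 MATCH
  Mia Brown: 30
  Alice Thomas: 23
  Heidi Brown: 25
  Pat Davis: 59 MATCH
  Bob Wilson: 26

Count: 2

2


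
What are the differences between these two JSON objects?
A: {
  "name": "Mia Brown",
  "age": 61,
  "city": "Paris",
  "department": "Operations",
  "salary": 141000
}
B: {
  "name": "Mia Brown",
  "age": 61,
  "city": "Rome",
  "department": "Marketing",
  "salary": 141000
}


Comparing each field (in key order):
  name: same
  age: same
  city: DIFFERENT
  department: DIFFERENT
  salary: same
Differences:
  city: Paris -> Rome
  department: Operations -> Marketing

2 field(s) changed

2 changes: city, department


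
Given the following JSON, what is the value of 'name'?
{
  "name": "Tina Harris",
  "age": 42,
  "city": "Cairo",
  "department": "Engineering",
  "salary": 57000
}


Looking up field 'name'
Value: Tina Harris

Tina Harris


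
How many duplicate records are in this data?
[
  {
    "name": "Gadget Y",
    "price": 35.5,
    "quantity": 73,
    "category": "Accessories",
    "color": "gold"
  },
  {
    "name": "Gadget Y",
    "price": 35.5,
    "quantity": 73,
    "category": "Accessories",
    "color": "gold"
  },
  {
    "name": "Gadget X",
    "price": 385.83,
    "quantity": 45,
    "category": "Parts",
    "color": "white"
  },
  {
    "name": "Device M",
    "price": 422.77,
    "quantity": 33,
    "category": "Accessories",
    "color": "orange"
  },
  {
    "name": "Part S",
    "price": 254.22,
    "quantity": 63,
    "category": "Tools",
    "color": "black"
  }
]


Checking 5 records for duplicates:

  Row 1: Gadget Y ($35.5, qty 73)
  Row 2: Gadget Y ($35.5, qty 73) <-- DUPLICATE
  Row 3: Gadget X ($385.83, qty 45)
  Row 4: Device M ($422.77, qty 33)
  Row 5: Part S ($254.22, qty 63)

Duplicates found: 1
Unique records: 4

1 duplicates, 4 unique


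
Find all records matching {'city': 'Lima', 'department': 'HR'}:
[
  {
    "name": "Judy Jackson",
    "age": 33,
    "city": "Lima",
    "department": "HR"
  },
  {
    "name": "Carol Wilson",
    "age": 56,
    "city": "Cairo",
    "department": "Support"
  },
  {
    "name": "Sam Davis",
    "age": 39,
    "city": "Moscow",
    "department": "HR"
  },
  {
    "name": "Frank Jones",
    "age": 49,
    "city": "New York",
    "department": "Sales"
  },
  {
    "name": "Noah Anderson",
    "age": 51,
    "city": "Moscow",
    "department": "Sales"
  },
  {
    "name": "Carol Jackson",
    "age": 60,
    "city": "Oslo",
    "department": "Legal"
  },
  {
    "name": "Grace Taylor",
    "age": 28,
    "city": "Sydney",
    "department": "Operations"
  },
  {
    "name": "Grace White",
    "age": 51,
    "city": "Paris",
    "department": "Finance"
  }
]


Search criteria: {'city': 'Lima', 'department': 'HR'}

Checking 8 records:
  Judy Jackson: {city: Lima, department: HR} <-- MATCH
  Carol Wilson: {city: Cairo, department: Support}
  Sam Davis: {city: Moscow, department: HR}
  Frank Jones: {city: New York, department: Sales}
  Noah Anderson: {city: Moscow, department: Sales}
  Carol Jackson: {city: Oslo, department: Legal}
  Grace Taylor: {city: Sydney, department: Operations}
  Grace White: {city: Paris, department: Finance}

Matches: ["Judy Jackson"]

["Judy Jackson"]


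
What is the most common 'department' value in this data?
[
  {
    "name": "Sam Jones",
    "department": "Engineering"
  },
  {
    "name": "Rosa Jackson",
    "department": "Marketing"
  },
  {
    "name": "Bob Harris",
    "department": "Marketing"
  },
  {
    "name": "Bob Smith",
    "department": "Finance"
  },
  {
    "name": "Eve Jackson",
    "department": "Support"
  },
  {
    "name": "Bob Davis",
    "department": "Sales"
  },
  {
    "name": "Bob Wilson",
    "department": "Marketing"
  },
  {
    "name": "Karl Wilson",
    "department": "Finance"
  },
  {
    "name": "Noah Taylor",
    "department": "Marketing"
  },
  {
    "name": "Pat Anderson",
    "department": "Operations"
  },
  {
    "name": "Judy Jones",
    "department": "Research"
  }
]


Counting 'department' values across 11 records:

  Marketing: 4 ####
  Finance: 2 ##
  Engineering: 1 #
  Support: 1 #
  Sales: 1 #
  Operations: 1 #
  Research: 1 #

Most common: Marketing (4 times)

Marketing (4 times)


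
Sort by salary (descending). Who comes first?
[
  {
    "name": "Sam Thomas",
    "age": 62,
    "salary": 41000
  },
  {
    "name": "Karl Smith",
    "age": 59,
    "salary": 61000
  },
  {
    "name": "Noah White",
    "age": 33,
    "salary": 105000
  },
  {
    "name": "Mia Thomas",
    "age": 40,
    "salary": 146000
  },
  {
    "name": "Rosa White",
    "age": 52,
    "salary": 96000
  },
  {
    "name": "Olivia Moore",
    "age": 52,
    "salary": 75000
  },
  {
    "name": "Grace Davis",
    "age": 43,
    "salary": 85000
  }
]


Sort by: salary (descending)

Sorted order:
  1. Mia Thomas (salary = 146000)
  2. Noah White (salary = 105000)
  3. Rosa White (salary = 96000)
  4. Grace Davis (salary = 85000)
  5. Olivia Moore (salary = 75000)
  6. Karl Smith (salary = 61000)
  7. Sam Thomas (salary = 41000)

First: Mia Thomas

Mia Thomas


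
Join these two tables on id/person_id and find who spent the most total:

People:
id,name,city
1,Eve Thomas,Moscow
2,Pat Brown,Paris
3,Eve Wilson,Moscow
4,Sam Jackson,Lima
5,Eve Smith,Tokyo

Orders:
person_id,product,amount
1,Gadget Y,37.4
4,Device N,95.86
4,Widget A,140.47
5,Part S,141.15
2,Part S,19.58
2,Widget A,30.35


Join on: people.id = orders.person_id

Joined rows:
  Eve Thomas (Moscow) bought Gadget Y for $37.4
  Sam Jackson (Lima) bought Device N for $95.86
  Sam Jackson (Lima) bought Widget A for $140.47
  Eve Smith (Tokyo) bought Part S for $141.15
  Pat Brown (Paris) bought Part S for $19.58
  Pat Brown (Paris) bought Widget A for $30.35

Total per person:
  Sam Jackson: $236.33
  Eve Smith: $141.15
  Pat Brown: $49.93
  Eve Thomas: $37.40

Top spender: Sam Jackson ($236.33)

Sam Jackson ($236.33)


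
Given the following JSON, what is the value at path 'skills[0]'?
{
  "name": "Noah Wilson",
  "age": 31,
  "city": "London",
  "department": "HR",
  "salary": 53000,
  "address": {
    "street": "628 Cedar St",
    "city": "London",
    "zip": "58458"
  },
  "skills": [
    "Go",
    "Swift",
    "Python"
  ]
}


Query: skills[0]
Path: skills -> first element
Value: Go

Go


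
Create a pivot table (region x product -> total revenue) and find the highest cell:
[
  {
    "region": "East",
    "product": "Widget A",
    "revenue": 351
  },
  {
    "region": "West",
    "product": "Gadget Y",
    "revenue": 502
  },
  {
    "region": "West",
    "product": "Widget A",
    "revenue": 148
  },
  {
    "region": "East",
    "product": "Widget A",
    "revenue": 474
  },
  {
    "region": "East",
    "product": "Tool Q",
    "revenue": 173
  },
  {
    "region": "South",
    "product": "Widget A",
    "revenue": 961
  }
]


Pivot: region (rows) x product (columns) -> total revenue

     Gadget Y      Tool Q        Widget A    
East             0           173           825  
South            0             0           961  
West           502             0           148  

Highest: South / Widget A = $961

South / Widget A = $961


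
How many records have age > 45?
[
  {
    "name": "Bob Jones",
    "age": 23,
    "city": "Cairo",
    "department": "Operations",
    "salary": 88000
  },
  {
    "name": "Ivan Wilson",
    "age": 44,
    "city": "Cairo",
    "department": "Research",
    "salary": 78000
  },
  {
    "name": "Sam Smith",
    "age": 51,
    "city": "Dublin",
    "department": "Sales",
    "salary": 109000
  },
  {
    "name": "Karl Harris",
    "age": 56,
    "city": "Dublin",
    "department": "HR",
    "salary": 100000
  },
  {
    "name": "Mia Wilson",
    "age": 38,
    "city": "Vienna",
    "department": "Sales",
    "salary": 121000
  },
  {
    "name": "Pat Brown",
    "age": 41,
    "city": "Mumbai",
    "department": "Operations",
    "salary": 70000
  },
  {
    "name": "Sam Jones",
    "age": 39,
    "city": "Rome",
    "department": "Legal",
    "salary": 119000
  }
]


Data: 7 records
Condition: age > 45

Checking each record:
  Bob Jones: 23
  Ivan Wilson: 44
  Sam Smith: 51 MATCH
  Karl Harris: 56 MATCH
  Mia Wilson: 38
  Pat Brown: 41
  Sam Jones: 39

Count: 2

2


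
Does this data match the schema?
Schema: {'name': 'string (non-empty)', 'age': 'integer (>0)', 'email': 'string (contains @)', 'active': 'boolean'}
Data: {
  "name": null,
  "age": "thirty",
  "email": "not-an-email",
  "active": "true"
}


Validating each field against schema:
  name: FAIL (null is not a string)
  age: FAIL ("thirty" is not an integer)
  email: FAIL ("not-an-email" does not contain @)
  active: FAIL ("true" is not a boolean)

Result: INVALID (4 errors: name, age, email, active)

INVALID (4 errors: name, age, email, active)


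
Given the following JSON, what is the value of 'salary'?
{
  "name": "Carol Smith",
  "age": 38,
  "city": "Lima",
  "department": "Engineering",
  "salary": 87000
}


Looking up field 'salary'
Value: 87000

87000


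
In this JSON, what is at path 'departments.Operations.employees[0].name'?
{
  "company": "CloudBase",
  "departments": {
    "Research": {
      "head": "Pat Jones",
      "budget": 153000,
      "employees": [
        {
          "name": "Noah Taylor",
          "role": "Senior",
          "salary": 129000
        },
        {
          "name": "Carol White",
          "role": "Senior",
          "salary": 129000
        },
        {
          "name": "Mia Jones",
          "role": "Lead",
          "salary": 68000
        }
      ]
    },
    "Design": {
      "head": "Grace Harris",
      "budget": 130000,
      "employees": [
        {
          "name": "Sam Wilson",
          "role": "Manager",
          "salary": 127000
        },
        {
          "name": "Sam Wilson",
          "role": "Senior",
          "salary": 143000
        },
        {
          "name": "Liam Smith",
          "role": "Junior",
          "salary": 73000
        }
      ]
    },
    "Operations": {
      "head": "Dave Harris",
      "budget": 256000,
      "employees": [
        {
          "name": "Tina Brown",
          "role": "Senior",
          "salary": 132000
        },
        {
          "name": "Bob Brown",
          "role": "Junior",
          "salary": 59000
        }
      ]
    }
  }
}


Path: departments.Operations.employees[0].name

Navigate:
  -> departments
  -> Operations
  -> employees[0].name = 'Tina Brown'

Tina Brown


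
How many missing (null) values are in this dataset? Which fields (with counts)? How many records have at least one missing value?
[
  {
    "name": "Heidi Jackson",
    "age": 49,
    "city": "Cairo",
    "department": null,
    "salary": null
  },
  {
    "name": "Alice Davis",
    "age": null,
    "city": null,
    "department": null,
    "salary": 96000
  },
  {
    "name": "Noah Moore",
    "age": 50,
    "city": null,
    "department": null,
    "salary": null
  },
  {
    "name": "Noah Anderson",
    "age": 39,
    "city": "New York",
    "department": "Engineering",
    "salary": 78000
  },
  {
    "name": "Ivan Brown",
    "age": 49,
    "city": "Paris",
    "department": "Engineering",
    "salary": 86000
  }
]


Checking for missing (null) values in 5 records:

  Heidi Jackson: department, salary
  Alice Davis: age, city, department
  Noah Moore: city, department, salary
  Noah Anderson: complete
  Ivan Brown: complete

Per field:
  name: 0 missing
  age: 1 missing
  city: 2 missing
  department: 3 missing
  salary: 2 missing

Total missing values: 8
Records with any missing: 3

8 missing values (age: 1, city: 2, department: 3, salary: 2); 3 incomplete records


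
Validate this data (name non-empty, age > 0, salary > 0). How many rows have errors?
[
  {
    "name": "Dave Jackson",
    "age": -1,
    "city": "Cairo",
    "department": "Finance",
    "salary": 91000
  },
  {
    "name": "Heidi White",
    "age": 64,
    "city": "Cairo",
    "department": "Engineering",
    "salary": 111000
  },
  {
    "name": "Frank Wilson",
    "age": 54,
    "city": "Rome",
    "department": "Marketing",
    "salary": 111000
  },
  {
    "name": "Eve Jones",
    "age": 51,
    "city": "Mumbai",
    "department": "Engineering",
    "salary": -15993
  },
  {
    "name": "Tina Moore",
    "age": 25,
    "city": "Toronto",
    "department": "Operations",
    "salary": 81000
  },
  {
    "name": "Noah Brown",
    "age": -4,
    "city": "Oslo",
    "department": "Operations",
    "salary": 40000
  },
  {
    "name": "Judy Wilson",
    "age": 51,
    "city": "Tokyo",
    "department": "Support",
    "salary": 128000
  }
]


Validating 7 records:
Rules: name non-empty, age > 0, salary > 0

  Row 1 (Dave Jackson): negative age: -1
  Row 2 (Heidi White): OK
  Row 3 (Frank Wilson): OK
  Row 4 (Eve Jones): negative salary: -15993
  Row 5 (Tina Moore): OK
  Row 6 (Noah Brown): negative age: -4
  Row 7 (Judy Wilson): OK

Total errors: 3

3 errors


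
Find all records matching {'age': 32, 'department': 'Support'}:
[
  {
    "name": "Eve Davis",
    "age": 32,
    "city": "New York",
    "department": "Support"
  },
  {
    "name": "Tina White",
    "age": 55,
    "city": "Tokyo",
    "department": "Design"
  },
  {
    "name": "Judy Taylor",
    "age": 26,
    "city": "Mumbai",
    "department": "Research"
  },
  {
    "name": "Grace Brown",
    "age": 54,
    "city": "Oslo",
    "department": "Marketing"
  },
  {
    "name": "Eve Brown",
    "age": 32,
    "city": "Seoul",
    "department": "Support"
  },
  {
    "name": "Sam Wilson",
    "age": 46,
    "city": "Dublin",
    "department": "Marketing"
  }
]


Search criteria: {'age': 32, 'department': 'Support'}

Checking 6 records:
  Eve Davis: {age: 32, department: Support} <-- MATCH
  Tina White: {age: 55, department: Design}
  Judy Taylor: {age: 26, department: Research}
  Grace Brown: {age: 54, department: Marketing}
  Eve Brown: {age: 32, department: Support} <-- MATCH
  Sam Wilson: {age: 46, department: Marketing}

Matches: ["Eve Davis", "Eve Brown"]

["Eve Davis", "Eve Brown"]


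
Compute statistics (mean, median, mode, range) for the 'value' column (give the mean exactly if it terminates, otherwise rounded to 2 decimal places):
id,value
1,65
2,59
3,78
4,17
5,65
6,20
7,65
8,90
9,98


Data: [65, 59, 78, 17, 65, 20, 65, 90, 98]
Count: 9
Sum: 557
Mean: 557/9 ≈ 61.89 (rounded to 2 decimal places)
Sorted: [17, 20, 59, 65, 65, 65, 78, 90, 98]
Median: 65.0
Mode: 65 (3 times)
Range: 98 - 17 = 81
Min: 17, Max: 98

mean≈61.89, median=65.0, mode=65, range=81


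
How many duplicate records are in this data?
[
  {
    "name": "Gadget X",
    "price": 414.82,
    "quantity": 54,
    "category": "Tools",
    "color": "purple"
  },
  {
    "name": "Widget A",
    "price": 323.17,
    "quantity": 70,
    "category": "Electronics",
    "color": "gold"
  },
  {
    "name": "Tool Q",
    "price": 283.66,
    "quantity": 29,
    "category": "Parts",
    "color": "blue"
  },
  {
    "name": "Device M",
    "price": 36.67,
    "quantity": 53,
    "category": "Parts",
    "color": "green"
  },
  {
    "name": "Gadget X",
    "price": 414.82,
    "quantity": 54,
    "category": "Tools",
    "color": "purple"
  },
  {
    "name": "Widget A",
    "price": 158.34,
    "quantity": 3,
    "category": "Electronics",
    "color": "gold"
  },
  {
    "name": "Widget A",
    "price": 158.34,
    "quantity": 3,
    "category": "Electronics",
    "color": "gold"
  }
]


Checking 7 records for duplicates:

  Row 1: Gadget X ($414.82, qty 54)
  Row 2: Widget A ($323.17, qty 70)
  Row 3: Tool Q ($283.66, qty 29)
  Row 4: Device M ($36.67, qty 53)
  Row 5: Gadget X ($414.82, qty 54) <-- DUPLICATE
  Row 6: Widget A ($158.34, qty 3)
  Row 7: Widget A ($158.34, qty 3) <-- DUPLICATE

Duplicates found: 2
Unique records: 5

2 duplicates, 5 unique


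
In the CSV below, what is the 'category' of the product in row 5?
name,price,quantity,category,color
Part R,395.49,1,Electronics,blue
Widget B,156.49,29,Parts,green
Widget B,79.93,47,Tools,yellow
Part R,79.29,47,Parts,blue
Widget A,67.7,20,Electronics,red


Query: Row 5 ('Widget A'), column 'category'
Value: Electronics

Electronics


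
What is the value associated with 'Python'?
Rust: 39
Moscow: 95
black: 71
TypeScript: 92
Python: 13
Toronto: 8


Looking up key 'Python'
Value: 13

13


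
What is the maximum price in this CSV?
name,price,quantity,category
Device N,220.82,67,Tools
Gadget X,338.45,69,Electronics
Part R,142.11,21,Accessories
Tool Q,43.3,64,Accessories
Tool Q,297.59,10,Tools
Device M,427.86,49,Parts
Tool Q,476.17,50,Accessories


Computing maximum price:
Values: [220.82, 338.45, 142.11, 43.3, 297.59, 427.86, 476.17]
Max = 476.17

476.17


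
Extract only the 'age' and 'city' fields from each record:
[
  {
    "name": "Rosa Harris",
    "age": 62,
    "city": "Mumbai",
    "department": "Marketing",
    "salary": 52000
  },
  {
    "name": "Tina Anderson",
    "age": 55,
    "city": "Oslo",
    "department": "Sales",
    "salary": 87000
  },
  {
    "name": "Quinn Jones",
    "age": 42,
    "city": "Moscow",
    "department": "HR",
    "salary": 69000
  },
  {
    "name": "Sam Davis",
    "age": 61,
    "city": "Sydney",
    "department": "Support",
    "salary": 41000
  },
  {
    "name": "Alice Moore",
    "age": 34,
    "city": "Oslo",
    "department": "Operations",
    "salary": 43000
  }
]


Original: 5 records with fields: name, age, city, department, salary
Keep: ['age', 'city']
Drop: ['name', 'department', 'salary']
Result: 5 records, 2 fields each

[
  {
    "age": 62,
    "city": "Mumbai"
  },
  {
    "age": 55,
    "city": "Oslo"
  },
  {
    "age": 42,
    "city": "Moscow"
  },
  {
    "age": 61,
    "city": "Sydney"
  },
  {
    "age": 34,
    "city": "Oslo"
  }
]


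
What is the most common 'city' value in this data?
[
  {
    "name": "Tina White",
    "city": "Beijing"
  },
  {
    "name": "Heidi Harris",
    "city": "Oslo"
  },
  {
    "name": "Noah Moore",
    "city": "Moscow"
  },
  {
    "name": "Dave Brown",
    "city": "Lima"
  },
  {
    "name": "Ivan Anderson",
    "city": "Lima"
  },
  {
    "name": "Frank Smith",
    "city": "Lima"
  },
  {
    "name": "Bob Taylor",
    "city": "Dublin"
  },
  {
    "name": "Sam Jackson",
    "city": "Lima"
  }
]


Counting 'city' values across 8 records:

  Lima: 4 ####
  Beijing: 1 #
  Oslo: 1 #
  Moscow: 1 #
  Dublin: 1 #

Most common: Lima (4 times)

Lima (4 times)


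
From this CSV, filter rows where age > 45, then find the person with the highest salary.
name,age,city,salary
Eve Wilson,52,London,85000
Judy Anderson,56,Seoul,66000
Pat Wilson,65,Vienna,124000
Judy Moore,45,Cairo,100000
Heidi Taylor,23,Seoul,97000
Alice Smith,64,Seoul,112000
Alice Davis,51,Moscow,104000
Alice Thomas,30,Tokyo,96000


Filter: age > 45
Sort by: salary (descending)

Filtered records (5):
  Pat Wilson, age 65, salary $124000
  Alice Smith, age 64, salary $112000
  Alice Davis, age 51, salary $104000
  Eve Wilson, age 52, salary $85000
  Judy Anderson, age 56, salary $66000

Highest salary: Pat Wilson ($124000)

Pat Wilson


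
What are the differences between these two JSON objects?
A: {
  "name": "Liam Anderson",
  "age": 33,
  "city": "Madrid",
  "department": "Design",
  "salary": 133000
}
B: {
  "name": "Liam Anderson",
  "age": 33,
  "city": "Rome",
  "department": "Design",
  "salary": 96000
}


Comparing each field (in key order):
  name: same
  age: same
  city: DIFFERENT
  department: same
  salary: DIFFERENT
Differences:
  city: Madrid -> Rome
  salary: 133000 -> 96000

2 field(s) changed

2 changes: city, salary


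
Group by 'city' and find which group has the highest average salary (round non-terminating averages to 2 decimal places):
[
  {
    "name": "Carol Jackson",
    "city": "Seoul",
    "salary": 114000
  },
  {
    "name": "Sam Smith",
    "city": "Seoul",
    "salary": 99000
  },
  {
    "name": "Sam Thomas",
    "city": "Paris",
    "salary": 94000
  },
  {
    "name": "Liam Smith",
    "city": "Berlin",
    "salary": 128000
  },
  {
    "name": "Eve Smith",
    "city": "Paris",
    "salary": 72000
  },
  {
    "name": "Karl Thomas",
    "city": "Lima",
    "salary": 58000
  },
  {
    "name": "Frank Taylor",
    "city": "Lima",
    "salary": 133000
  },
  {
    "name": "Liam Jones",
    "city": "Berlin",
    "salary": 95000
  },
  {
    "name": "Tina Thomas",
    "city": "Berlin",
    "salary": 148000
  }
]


Group by: city

Groups:
  Berlin: 3 people, avg salary = 371000/3 ≈ $123666.67
  Lima: 2 people, avg salary = 191000/2 = $95500
  Paris: 2 people, avg salary = 166000/2 = $83000
  Seoul: 2 people, avg salary = 213000/2 = $106500

Highest average salary: Berlin (≈$123666.67)

Berlin (≈$123666.67)


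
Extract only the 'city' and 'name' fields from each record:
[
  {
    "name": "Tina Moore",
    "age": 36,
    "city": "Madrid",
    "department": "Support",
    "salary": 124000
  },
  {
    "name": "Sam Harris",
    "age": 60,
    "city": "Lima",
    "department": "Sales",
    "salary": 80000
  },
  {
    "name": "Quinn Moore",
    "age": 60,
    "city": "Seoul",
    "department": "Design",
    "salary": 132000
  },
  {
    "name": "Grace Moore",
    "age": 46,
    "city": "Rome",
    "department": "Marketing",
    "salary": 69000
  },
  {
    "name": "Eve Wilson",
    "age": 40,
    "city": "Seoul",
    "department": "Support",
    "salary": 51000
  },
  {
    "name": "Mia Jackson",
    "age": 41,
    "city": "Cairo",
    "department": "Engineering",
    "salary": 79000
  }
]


Original: 6 records with fields: name, age, city, department, salary
Keep: ['city', 'name']
Drop: ['age', 'department', 'salary']
Result: 6 records, 2 fields each

[
  {
    "city": "Madrid",
    "name": "Tina Moore"
  },
  {
    "city": "Lima",
    "name": "Sam Harris"
  },
  {
    "city": "Seoul",
    "name": "Quinn Moore"
  },
  {
    "city": "Rome",
    "name": "Grace Moore"
  },
  {
    "city": "Seoul",
    "name": "Eve Wilson"
  },
  {
    "city": "Cairo",
    "name": "Mia Jackson"
  }
]


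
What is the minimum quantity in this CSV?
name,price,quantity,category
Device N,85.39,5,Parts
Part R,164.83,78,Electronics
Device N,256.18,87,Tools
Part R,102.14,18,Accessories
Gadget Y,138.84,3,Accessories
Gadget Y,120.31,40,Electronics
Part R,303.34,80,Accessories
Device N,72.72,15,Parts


Computing minimum quantity:
Values: [5, 78, 87, 18, 3, 40, 80, 15]
Min = 3

3


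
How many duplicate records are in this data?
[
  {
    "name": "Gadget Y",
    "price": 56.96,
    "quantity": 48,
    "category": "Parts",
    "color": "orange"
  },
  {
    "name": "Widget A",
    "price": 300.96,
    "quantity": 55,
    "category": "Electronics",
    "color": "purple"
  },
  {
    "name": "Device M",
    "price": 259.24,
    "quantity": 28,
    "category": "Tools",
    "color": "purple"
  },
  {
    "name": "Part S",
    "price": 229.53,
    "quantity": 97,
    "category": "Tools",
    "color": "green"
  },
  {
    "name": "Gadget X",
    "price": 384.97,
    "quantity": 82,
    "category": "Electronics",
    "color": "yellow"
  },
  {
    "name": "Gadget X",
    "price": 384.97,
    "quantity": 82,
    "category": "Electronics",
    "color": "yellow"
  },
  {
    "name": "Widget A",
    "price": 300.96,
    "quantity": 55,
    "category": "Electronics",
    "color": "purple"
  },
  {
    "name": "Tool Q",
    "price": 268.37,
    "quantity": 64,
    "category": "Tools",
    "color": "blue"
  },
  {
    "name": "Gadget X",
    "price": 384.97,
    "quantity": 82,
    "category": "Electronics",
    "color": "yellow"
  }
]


Checking 9 records for duplicates:

  Row 1: Gadget Y ($56.96, qty 48)
  Row 2: Widget A ($300.96, qty 55)
  Row 3: Device M ($259.24, qty 28)
  Row 4: Part S ($229.53, qty 97)
  Row 5: Gadget X ($384.97, qty 82)
  Row 6: Gadget X ($384.97, qty 82) <-- DUPLICATE
  Row 7: Widget A ($300.96, qty 55) <-- DUPLICATE
  Row 8: Tool Q ($268.37, qty 64)
  Row 9: Gadget X ($384.97, qty 82) <-- DUPLICATE

Duplicates found: 3
Unique records: 6

3 duplicates, 6 unique


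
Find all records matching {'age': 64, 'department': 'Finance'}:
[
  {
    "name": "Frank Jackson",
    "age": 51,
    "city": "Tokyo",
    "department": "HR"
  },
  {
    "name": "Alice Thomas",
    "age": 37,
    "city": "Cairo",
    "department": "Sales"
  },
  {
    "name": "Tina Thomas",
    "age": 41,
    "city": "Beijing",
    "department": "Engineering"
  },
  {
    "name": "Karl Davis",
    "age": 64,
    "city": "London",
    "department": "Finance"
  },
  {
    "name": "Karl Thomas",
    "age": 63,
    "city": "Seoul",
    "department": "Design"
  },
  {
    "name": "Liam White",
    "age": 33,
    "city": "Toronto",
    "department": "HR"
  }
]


Search criteria: {'age': 64, 'department': 'Finance'}

Checking 6 records:
  Frank Jackson: {age: 51, department: HR}
  Alice Thomas: {age: 37, department: Sales}
  Tina Thomas: {age: 41, department: Engineering}
  Karl Davis: {age: 64, department: Finance} <-- MATCH
  Karl Thomas: {age: 63, department: Design}
  Liam White: {age: 33, department: HR}

Matches: ["Karl Davis"]

["Karl Davis"]


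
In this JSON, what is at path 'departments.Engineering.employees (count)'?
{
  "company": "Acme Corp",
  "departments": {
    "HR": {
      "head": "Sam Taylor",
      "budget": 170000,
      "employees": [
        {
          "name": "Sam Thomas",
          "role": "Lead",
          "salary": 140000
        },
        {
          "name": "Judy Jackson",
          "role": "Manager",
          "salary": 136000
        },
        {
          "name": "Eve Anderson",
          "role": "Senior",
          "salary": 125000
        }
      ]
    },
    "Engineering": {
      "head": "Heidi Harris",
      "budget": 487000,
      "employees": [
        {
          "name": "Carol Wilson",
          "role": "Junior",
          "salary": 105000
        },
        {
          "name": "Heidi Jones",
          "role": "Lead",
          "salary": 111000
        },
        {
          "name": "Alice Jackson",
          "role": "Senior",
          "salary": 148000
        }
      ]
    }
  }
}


Path: departments.Engineering.employees (count)

Navigate:
  -> departments
  -> Engineering
  -> employees (array, length 3)

3


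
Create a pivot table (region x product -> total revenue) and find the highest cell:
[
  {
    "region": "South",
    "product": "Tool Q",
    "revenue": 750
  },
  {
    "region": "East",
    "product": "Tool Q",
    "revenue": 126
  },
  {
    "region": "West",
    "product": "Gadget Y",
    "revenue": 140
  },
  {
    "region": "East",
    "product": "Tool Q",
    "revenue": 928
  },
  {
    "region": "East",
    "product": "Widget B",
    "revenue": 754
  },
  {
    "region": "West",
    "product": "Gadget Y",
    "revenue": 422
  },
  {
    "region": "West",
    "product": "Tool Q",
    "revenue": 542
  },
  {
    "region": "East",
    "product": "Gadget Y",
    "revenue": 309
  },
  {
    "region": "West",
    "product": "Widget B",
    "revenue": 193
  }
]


Pivot: region (rows) x product (columns) -> total revenue

     Gadget Y      Tool Q        Widget B    
East           309          1054           754  
South            0           750             0  
West           562           542           193  

Highest: East / Tool Q = $1054

East / Tool Q = $1054


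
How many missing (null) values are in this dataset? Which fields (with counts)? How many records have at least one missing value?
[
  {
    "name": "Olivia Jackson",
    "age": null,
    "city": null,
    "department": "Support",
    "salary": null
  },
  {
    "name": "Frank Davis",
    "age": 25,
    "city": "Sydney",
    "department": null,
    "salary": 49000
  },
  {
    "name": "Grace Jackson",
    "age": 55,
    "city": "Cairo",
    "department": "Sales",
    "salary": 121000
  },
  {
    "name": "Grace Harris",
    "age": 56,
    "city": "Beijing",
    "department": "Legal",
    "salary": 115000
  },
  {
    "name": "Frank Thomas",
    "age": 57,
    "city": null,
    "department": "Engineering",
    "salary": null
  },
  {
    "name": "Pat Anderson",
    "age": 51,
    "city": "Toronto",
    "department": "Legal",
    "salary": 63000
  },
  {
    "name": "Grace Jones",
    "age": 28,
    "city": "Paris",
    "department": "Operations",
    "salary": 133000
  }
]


Checking for missing (null) values in 7 records:

  Olivia Jackson: age, city, salary
  Frank Davis: department
  Grace Jackson: complete
  Grace Harris: complete
  Frank Thomas: city, salary
  Pat Anderson: complete
  Grace Jones: complete

Per field:
  name: 0 missing
  age: 1 missing
  city: 2 missing
  department: 1 missing
  salary: 2 missing

Total missing values: 6
Records with any missing: 3

6 missing values (age: 1, city: 2, department: 1, salary: 2); 3 incomplete records


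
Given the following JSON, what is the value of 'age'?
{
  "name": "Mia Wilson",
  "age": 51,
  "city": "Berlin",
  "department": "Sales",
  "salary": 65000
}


Looking up field 'age'
Value: 51

51


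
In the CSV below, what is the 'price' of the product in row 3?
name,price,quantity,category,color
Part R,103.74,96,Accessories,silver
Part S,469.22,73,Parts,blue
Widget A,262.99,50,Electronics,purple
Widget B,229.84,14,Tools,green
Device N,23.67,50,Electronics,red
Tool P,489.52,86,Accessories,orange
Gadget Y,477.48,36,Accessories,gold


Query: Row 3 ('Widget A'), column 'price'
Value: 262.99

262.99


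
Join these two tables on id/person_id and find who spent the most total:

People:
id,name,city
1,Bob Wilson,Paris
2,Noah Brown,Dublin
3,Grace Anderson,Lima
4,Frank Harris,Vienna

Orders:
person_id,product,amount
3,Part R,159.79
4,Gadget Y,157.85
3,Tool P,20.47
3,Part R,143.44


Join on: people.id = orders.person_id

Joined rows:
  Grace Anderson (Lima) bought Part R for $159.79
  Frank Harris (Vienna) bought Gadget Y for $157.85
  Grace Anderson (Lima) bought Tool P for $20.47
  Grace Anderson (Lima) bought Part R for $143.44

Total per person:
  Grace Anderson: $323.70
  Frank Harris: $157.85

Top spender: Grace Anderson ($323.70)

Grace Anderson ($323.70)


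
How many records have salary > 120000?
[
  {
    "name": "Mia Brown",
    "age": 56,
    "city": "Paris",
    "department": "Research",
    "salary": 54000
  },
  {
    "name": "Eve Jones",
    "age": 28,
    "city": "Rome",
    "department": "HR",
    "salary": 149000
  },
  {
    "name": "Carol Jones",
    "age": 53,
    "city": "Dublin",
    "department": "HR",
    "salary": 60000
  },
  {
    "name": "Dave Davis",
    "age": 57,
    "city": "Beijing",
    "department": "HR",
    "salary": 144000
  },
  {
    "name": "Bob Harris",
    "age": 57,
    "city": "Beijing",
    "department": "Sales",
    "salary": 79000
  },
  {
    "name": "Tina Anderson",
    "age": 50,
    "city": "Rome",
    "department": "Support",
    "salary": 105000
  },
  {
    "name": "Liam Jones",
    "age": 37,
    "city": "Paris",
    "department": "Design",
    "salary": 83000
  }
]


Data: 7 records
Condition: salary > 120000

Checking each record:
  Mia Brown: 54000
  Eve Jones: 149000 MATCH
  Carol Jones: 60000
  Dave Davis: 144000 MATCH
  Bob Harris: 79000
  Tina Anderson: 105000
  Liam Jones: 83000

Count: 2

2


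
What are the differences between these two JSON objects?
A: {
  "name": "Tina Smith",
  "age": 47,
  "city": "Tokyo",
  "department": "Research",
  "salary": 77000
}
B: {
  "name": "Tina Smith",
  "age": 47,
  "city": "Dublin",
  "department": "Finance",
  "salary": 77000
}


Comparing each field (in key order):
  name: same
  age: same
  city: DIFFERENT
  department: DIFFERENT
  salary: same
Differences:
  city: Tokyo -> Dublin
  department: Research -> Finance

2 field(s) changed

2 changes: city, department


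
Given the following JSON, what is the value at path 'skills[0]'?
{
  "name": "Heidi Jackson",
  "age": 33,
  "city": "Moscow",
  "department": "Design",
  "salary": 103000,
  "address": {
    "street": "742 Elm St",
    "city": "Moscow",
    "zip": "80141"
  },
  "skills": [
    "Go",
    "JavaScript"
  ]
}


Query: skills[0]
Path: skills -> first element
Value: Go

Go


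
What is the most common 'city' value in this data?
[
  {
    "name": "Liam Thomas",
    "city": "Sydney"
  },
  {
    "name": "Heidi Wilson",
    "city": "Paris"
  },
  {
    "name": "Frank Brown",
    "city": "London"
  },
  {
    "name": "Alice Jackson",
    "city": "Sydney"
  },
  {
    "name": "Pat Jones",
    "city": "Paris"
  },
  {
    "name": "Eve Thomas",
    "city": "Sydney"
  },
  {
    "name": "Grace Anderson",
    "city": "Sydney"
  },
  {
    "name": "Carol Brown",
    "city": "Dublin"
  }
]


Counting 'city' values across 8 records:

  Sydney: 4 ####
  Paris: 2 ##
  London: 1 #
  Dublin: 1 #

Most common: Sydney (4 times)

Sydney (4 times)


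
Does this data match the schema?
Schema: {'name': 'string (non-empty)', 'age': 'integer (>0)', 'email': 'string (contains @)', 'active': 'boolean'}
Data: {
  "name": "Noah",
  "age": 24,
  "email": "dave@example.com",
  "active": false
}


Validating each field against schema:
  name: OK (non-empty string)
  age: OK (positive integer)
  email: OK (string with @)
  active: OK (boolean)

Result: VALID

VALID


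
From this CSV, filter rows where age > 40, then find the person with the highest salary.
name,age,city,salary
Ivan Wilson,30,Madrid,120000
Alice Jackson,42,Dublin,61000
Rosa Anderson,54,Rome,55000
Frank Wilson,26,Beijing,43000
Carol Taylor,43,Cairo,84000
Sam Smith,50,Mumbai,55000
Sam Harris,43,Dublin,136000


Filter: age > 40
Sort by: salary (descending)

Filtered records (5):
  Sam Harris, age 43, salary $136000
  Carol Taylor, age 43, salary $84000
  Alice Jackson, age 42, salary $61000
  Rosa Anderson, age 54, salary $55000
  Sam Smith, age 50, salary $55000

Highest salary: Sam Harris ($136000)

Sam Harris


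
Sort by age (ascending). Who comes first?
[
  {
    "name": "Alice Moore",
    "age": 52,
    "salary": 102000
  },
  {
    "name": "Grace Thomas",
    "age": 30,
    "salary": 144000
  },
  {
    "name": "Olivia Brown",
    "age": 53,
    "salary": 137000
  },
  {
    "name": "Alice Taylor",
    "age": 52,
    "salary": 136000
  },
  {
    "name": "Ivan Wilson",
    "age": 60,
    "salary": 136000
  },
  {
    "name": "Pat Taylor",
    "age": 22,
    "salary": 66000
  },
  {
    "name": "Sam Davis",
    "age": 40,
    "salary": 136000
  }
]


Sort by: age (ascending)

Sorted order:
  1. Pat Taylor (age = 22)
  2. Grace Thomas (age = 30)
  3. Sam Davis (age = 40)
  4. Alice Moore (age = 52)
  5. Alice Taylor (age = 52)
  6. Olivia Brown (age = 53)
  7. Ivan Wilson (age = 60)

First: Pat Taylor

Pat Taylor


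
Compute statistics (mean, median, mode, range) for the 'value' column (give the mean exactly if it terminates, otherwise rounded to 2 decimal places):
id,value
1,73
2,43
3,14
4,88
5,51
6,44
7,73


Data: [73, 43, 14, 88, 51, 44, 73]
Count: 7
Sum: 386
Mean: 386/7 ≈ 55.14 (rounded to 2 decimal places)
Sorted: [14, 43, 44, 51, 73, 73, 88]
Median: 51.0
Mode: 73 (2 times)
Range: 88 - 14 = 74
Min: 14, Max: 88

mean≈55.14, median=51.0, mode=73, range=74


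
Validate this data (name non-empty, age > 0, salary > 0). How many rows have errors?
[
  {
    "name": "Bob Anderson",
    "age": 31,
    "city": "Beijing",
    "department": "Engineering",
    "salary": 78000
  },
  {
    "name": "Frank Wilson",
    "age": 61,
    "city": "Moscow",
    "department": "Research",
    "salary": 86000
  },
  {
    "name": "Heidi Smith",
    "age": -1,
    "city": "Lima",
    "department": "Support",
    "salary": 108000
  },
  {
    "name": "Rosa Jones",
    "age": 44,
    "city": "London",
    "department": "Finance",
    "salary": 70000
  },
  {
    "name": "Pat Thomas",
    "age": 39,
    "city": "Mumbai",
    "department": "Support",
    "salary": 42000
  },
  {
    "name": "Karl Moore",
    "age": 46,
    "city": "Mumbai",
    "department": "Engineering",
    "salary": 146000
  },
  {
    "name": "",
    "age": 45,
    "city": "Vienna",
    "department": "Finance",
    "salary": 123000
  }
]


Validating 7 records:
Rules: name non-empty, age > 0, salary > 0

  Row 1 (Bob Anderson): OK
  Row 2 (Frank Wilson): OK
  Row 3 (Heidi Smith): negative age: -1
  Row 4 (Rosa Jones): OK
  Row 5 (Pat Thomas): OK
  Row 6 (Karl Moore): OK
  Row 7 (???): empty name

Total errors: 2

2 errors


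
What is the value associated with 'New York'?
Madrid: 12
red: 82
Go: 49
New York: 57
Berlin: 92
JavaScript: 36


Looking up key 'New York'
Value: 57

57


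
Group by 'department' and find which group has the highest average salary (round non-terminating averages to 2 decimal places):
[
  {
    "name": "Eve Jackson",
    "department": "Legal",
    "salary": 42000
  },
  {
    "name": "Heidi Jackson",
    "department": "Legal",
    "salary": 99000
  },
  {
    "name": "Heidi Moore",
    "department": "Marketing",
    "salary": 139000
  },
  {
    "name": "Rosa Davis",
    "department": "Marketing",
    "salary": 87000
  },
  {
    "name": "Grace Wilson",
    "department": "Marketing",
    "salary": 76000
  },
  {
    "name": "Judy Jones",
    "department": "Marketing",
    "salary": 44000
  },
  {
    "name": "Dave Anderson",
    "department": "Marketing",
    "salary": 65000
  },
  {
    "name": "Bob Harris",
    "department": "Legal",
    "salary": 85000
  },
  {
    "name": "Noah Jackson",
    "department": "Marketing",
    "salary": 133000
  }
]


Group by: department

Groups:
  Legal: 3 people, avg salary = 226000/3 ≈ $75333.33
  Marketing: 6 people, avg salary = 544000/6 ≈ $90666.67

Highest average salary: Marketing (≈$90666.67)

Marketing (≈$90666.67)


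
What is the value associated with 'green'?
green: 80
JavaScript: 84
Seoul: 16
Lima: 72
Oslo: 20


Looking up key 'green'
Value: 80

80


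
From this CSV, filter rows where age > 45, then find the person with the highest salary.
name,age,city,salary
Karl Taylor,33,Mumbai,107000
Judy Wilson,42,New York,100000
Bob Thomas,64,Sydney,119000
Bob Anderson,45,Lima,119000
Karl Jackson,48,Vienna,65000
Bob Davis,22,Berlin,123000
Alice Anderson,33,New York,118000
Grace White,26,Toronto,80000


Filter: age > 45
Sort by: salary (descending)

Filtered records (2):
  Bob Thomas, age 64, salary $119000
  Karl Jackson, age 48, salary $65000

Highest salary: Bob Thomas ($119000)

Bob Thomas
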